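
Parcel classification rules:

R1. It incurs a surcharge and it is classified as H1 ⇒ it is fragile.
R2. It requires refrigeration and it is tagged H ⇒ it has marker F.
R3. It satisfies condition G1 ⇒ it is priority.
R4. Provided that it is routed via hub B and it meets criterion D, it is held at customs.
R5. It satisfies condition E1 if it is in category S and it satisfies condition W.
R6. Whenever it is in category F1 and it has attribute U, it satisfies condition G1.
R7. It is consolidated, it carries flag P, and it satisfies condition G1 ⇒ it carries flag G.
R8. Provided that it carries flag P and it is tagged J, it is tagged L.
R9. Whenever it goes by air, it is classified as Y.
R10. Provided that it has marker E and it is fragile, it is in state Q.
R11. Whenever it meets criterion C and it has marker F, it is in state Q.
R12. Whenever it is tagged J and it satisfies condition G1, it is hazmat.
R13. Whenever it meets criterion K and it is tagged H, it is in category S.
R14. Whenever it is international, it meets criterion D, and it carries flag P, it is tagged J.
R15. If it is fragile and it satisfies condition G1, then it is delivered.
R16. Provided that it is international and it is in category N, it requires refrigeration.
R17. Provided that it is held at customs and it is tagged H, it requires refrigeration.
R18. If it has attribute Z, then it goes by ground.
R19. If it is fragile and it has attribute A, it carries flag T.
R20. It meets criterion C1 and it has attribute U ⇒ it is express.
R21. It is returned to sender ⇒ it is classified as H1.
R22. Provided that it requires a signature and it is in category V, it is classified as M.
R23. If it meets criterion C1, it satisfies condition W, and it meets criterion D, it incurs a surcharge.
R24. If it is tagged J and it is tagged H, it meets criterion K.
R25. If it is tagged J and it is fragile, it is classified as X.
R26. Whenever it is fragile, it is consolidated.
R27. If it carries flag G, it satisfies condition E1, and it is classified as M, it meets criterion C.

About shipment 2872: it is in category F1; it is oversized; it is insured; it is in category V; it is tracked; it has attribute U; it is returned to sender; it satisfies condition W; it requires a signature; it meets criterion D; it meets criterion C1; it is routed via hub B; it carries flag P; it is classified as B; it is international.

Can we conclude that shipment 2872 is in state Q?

Forward chaining from the given facts derives: is held at customs, satisfies condition G1, is tagged J, is express, is classified as H1, is classified as M, incurs a surcharge, is fragile, is priority, is tagged L, is hazmat, is delivered, is classified as X, is consolidated, carries flag G.
Rules concluding "it is in state Q": R10 needs "it has marker E"; R11 needs "it meets criterion C" — none of these are established.

No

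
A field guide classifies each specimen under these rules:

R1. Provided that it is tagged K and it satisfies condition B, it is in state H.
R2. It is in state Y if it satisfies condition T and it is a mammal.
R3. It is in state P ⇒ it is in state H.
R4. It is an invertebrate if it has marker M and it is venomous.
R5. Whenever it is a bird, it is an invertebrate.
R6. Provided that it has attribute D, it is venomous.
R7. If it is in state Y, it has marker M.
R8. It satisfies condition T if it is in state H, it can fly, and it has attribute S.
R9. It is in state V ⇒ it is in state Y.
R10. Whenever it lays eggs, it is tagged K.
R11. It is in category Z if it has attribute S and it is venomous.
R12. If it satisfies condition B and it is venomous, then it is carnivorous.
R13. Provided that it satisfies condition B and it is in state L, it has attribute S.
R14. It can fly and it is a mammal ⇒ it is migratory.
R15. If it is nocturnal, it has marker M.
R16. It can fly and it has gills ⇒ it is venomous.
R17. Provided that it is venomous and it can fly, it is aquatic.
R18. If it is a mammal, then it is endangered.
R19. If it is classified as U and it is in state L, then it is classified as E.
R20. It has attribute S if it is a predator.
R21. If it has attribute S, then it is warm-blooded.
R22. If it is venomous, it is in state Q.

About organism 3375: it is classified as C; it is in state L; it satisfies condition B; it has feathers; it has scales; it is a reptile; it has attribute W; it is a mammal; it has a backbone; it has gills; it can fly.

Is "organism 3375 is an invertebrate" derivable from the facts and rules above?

No

Forward chaining from the given facts derives: has attribute S, is migratory, is venomous, is aquatic, is endangered, is warm-blooded, is in state Q, is in category Z, is carnivorous.
Rules concluding "it is an invertebrate": R4 needs "it has marker M"; R5 needs "it is a bird" — none of these are established.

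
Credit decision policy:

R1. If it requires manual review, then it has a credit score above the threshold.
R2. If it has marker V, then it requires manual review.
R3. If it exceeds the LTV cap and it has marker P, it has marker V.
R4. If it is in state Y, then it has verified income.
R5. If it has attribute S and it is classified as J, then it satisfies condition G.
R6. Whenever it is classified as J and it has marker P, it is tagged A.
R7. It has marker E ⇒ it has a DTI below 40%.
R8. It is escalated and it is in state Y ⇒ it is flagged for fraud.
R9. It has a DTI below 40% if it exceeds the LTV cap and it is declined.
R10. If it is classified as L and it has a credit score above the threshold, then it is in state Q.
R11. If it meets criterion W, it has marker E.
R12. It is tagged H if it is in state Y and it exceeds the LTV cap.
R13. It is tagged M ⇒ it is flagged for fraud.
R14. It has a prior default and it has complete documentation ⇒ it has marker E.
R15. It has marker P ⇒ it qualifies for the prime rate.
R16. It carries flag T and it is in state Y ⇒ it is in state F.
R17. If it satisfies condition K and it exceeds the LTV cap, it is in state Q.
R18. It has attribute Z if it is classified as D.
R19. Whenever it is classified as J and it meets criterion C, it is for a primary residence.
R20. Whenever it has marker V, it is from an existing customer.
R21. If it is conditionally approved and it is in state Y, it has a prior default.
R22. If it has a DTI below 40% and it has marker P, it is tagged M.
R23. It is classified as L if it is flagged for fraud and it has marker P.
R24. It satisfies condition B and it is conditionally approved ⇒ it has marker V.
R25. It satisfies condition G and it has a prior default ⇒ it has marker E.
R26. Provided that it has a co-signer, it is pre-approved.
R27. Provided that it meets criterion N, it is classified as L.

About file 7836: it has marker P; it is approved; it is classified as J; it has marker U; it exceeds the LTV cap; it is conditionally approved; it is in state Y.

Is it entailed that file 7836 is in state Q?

No

Forward chaining from the given facts derives: has marker V, has verified income, is tagged A, is tagged H, qualifies for the prime rate, is from an existing customer, has a prior default, requires manual review, has a credit score above the threshold.
Rules concluding "it is in state Q": R10 needs "it is classified as L"; R17 needs "it satisfies condition K" — none of these are established.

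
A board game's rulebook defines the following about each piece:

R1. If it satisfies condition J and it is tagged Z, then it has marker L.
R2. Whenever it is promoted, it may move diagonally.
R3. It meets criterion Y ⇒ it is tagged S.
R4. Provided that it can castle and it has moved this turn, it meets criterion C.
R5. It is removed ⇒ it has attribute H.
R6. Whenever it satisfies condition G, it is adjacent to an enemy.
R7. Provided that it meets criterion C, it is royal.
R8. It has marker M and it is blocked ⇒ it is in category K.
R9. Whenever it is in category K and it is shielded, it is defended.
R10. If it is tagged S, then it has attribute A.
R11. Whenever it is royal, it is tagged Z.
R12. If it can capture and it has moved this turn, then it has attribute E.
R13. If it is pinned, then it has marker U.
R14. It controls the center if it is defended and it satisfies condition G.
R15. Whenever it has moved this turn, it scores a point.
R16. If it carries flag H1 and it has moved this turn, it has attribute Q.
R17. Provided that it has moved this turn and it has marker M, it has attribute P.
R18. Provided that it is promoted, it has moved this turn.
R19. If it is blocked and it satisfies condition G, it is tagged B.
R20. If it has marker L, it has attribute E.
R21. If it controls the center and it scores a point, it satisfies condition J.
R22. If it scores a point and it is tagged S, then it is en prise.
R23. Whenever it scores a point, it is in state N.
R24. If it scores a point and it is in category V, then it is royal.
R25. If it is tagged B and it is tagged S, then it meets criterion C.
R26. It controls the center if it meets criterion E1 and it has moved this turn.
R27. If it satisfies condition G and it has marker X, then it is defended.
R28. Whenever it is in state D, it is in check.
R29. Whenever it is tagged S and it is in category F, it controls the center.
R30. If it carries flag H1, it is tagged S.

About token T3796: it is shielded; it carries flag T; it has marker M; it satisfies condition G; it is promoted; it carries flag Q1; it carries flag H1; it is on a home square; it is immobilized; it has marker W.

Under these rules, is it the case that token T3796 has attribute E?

Forward chaining from the given facts derives: may move diagonally, is adjacent to an enemy, has moved this turn, is tagged S, has attribute A, scores a point, has attribute Q, has attribute P, is en prise, is in state N.
Rules concluding "it has attribute E": R12 needs "it can capture"; R20 needs "it has marker L" — none of these are established.

No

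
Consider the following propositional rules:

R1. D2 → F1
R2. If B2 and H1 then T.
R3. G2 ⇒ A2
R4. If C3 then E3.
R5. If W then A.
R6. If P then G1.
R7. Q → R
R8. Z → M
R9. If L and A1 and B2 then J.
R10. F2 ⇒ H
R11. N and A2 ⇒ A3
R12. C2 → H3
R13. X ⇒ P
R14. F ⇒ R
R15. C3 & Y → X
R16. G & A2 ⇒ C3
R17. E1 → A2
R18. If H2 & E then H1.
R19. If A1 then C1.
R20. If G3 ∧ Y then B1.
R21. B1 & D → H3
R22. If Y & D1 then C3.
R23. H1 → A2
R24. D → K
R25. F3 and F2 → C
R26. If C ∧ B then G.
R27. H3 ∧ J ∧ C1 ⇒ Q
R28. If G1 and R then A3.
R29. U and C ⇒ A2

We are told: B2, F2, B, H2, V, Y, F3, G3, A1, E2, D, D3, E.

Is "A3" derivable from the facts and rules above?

No

Forward chaining from the given facts derives: H, H1, C1, B1, H3, A2, K, C, G, T, C3, E3, X, P, G1.
Rules concluding A3: R11 needs N; R28 needs R — none of these are established.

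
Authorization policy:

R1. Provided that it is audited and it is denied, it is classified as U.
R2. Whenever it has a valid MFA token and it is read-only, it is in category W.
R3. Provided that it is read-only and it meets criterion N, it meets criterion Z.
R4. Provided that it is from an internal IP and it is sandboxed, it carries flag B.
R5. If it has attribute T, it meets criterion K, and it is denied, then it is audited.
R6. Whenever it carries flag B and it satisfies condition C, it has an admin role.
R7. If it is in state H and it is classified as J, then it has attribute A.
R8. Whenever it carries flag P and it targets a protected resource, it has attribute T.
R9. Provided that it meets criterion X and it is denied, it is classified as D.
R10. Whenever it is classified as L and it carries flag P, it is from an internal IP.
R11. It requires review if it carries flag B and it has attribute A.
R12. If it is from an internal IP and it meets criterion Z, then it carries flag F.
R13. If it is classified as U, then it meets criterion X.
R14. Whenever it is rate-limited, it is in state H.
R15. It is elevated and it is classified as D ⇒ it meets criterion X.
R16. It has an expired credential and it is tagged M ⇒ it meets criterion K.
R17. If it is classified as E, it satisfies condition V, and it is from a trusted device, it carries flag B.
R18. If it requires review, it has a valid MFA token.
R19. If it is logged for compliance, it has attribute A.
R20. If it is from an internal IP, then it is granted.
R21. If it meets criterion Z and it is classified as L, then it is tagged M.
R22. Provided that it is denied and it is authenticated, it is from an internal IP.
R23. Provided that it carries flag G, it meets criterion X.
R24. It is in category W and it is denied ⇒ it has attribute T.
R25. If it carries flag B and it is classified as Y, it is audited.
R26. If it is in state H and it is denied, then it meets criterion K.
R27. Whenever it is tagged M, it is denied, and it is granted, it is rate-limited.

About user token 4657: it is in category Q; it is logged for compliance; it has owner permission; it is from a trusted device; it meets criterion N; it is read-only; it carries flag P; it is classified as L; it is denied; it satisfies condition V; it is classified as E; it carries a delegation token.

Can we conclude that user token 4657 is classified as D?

Yes

By R3 (it is read-only, it meets criterion N): it meets criterion Z.
By R10 (it is classified as L, it carries flag P): it is from an internal IP.
By R17 (it is classified as E, it satisfies condition V, it is from a trusted device): it carries flag B.
By R19 (it is logged for compliance): it has attribute A.
By R20 (it is from an internal IP): it is granted.
By R21 (it meets criterion Z, it is classified as L): it is tagged M.
By R27 (it is tagged M, it is denied, it is granted): it is rate-limited.
By R11 (it carries flag B, it has attribute A): it requires review.
By R14 (it is rate-limited): it is in state H.
By R18 (it requires review): it has a valid MFA token.
By R26 (it is in state H, it is denied): it meets criterion K.
By R2 (it has a valid MFA token, it is read-only): it is in category W.
By R24 (it is in category W, it is denied): it has attribute T.
By R5 (it has attribute T, it meets criterion K, it is denied): it is audited.
By R1 (it is audited, it is denied): it is classified as U.
By R13 (it is classified as U): it meets criterion X.
By R9 (it meets criterion X, it is denied): it is classified as D.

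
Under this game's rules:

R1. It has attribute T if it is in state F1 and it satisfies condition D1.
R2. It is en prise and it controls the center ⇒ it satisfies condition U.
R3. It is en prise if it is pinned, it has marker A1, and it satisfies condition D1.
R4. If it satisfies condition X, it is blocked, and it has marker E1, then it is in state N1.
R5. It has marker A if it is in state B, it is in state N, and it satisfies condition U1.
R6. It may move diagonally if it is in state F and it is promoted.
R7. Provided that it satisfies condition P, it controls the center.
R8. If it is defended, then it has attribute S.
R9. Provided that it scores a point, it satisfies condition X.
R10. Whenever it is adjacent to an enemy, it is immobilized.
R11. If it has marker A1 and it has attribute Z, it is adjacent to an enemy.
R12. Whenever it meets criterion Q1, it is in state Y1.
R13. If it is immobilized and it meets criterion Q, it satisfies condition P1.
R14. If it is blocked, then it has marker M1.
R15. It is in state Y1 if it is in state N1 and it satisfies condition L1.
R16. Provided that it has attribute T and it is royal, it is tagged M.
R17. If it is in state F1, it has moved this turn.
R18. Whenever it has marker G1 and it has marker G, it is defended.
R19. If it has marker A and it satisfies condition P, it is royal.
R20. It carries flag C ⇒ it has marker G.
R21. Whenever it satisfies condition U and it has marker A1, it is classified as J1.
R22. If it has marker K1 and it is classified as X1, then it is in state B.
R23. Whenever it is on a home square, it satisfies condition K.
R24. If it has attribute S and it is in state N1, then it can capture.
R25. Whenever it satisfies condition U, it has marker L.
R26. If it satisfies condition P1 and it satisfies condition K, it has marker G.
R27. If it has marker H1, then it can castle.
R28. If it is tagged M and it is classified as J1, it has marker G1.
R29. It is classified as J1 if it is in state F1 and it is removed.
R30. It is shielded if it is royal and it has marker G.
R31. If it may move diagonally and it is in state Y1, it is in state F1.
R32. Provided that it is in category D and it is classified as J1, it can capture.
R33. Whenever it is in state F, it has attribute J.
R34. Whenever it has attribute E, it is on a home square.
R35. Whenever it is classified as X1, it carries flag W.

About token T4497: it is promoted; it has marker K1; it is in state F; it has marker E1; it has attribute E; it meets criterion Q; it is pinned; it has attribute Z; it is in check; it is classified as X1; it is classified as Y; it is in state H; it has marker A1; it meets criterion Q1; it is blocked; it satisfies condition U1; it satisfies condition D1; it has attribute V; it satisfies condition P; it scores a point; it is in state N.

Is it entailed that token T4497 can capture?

Yes

By R3 (it is pinned, it has marker A1, it satisfies condition D1): it is en prise.
By R6 (it is in state F, it is promoted): it may move diagonally.
By R7 (it satisfies condition P): it controls the center.
By R9 (it scores a point): it satisfies condition X.
By R11 (it has marker A1, it has attribute Z): it is adjacent to an enemy.
By R12 (it meets criterion Q1): it is in state Y1.
By R22 (it has marker K1, it is classified as X1): it is in state B.
By R31 (it may move diagonally, it is in state Y1): it is in state F1.
By R34 (it has attribute E): it is on a home square.
By R1 (it is in state F1, it satisfies condition D1): it has attribute T.
By R2 (it is en prise, it controls the center): it satisfies condition U.
By R4 (it satisfies condition X, it is blocked, it has marker E1): it is in state N1.
By R5 (it is in state B, it is in state N, it satisfies condition U1): it has marker A.
By R10 (it is adjacent to an enemy): it is immobilized.
By R13 (it is immobilized, it meets criterion Q): it satisfies condition P1.
By R19 (it has marker A, it satisfies condition P): it is royal.
By R21 (it satisfies condition U, it has marker A1): it is classified as J1.
By R23 (it is on a home square): it satisfies condition K.
By R26 (it satisfies condition P1, it satisfies condition K): it has marker G.
By R16 (it has attribute T, it is royal): it is tagged M.
By R28 (it is tagged M, it is classified as J1): it has marker G1.
By R18 (it has marker G1, it has marker G): it is defended.
By R8 (it is defended): it has attribute S.
By R24 (it has attribute S, it is in state N1): it can capture.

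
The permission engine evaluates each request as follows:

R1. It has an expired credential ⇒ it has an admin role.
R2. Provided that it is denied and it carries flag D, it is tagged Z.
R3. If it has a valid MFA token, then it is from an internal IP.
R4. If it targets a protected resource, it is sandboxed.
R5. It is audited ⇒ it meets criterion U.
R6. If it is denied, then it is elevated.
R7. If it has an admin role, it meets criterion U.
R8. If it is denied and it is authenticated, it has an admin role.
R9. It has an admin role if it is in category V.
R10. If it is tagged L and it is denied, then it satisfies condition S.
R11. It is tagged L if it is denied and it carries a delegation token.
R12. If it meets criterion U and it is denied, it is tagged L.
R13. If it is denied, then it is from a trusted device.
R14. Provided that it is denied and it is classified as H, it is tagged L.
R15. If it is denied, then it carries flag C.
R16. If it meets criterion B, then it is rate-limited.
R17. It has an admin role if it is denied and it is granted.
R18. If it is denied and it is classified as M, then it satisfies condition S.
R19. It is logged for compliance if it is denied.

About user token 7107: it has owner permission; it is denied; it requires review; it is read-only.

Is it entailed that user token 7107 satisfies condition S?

Forward chaining from the given facts derives: is elevated, is from a trusted device, carries flag C, is logged for compliance.
Rules concluding "it satisfies condition S": R10 needs "it is tagged L"; R18 needs "it is classified as M" — none of these are established.

No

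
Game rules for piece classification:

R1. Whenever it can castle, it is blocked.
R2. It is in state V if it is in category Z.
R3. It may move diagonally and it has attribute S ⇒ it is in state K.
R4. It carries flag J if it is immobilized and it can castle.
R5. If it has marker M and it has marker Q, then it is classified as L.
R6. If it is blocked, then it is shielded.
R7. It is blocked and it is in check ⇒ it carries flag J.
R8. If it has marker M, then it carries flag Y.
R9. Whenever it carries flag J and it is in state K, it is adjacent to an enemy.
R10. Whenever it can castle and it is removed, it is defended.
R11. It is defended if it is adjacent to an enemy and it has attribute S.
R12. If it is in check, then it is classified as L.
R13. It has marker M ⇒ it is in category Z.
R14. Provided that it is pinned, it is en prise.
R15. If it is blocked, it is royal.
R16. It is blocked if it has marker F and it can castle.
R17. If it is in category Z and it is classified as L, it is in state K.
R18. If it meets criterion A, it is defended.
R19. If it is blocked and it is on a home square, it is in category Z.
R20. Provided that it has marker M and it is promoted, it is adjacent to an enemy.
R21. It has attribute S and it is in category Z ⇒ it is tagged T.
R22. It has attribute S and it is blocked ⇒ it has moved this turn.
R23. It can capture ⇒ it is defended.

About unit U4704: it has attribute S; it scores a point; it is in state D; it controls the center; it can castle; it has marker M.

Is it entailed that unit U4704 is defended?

No

Forward chaining from the given facts derives: is blocked, is shielded, carries flag Y, is in category Z, is royal, is tagged T, has moved this turn, is in state V.
Rules concluding "it is defended": R10 needs "it is removed"; R11 needs "it is adjacent to an enemy"; R18 needs "it meets criterion A"; R23 needs "it can capture" — none of these are established.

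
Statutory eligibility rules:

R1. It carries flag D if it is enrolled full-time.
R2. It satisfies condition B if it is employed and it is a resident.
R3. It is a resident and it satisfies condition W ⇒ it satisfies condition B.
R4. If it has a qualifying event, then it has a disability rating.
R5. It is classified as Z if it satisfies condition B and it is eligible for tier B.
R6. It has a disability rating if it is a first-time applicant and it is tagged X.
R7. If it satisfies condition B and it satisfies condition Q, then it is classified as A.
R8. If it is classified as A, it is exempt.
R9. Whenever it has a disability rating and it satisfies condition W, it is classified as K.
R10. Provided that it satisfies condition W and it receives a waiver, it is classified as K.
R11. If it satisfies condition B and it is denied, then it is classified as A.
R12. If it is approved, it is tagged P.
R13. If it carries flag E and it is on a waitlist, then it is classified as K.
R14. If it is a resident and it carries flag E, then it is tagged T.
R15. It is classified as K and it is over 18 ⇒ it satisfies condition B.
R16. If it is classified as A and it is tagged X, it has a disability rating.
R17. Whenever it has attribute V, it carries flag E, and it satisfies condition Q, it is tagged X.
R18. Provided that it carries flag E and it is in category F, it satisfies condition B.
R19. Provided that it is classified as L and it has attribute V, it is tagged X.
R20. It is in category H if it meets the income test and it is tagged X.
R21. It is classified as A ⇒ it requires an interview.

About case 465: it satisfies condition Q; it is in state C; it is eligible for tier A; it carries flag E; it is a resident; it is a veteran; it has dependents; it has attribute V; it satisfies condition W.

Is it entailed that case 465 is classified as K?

Yes

By R3 (it is a resident, it satisfies condition W): it satisfies condition B.
By R7 (it satisfies condition B, it satisfies condition Q): it is classified as A.
By R17 (it has attribute V, it carries flag E, it satisfies condition Q): it is tagged X.
By R16 (it is classified as A, it is tagged X): it has a disability rating.
By R9 (it has a disability rating, it satisfies condition W): it is classified as K.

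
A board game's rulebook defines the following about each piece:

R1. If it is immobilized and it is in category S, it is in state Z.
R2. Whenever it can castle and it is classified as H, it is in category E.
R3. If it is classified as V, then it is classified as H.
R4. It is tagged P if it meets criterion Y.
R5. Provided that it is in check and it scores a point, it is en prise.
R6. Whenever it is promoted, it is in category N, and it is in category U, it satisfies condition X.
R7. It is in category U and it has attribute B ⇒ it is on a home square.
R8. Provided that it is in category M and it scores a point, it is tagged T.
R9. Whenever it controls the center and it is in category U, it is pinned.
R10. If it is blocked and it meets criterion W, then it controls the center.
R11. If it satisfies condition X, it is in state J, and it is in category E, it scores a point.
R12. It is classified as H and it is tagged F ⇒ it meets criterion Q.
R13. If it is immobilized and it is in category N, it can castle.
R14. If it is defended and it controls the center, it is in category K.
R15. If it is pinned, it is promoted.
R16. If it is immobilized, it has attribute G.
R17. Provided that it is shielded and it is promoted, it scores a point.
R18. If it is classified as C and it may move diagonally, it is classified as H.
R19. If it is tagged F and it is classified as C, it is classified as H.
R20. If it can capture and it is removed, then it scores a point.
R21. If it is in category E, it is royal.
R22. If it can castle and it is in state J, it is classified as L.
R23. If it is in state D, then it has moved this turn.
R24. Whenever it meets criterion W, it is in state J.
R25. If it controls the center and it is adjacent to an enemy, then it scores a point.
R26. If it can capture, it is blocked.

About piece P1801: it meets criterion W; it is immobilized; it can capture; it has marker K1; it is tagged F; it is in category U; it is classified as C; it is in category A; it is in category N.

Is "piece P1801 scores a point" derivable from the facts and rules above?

Yes

By R13 (it is immobilized, it is in category N): it can castle.
By R19 (it is tagged F, it is classified as C): it is classified as H.
By R24 (it meets criterion W): it is in state J.
By R26 (it can capture): it is blocked.
By R2 (it can castle, it is classified as H): it is in category E.
By R10 (it is blocked, it meets criterion W): it controls the center.
By R9 (it controls the center, it is in category U): it is pinned.
By R15 (it is pinned): it is promoted.
By R6 (it is promoted, it is in category N, it is in category U): it satisfies condition X.
By R11 (it satisfies condition X, it is in state J, it is in category E): it scores a point.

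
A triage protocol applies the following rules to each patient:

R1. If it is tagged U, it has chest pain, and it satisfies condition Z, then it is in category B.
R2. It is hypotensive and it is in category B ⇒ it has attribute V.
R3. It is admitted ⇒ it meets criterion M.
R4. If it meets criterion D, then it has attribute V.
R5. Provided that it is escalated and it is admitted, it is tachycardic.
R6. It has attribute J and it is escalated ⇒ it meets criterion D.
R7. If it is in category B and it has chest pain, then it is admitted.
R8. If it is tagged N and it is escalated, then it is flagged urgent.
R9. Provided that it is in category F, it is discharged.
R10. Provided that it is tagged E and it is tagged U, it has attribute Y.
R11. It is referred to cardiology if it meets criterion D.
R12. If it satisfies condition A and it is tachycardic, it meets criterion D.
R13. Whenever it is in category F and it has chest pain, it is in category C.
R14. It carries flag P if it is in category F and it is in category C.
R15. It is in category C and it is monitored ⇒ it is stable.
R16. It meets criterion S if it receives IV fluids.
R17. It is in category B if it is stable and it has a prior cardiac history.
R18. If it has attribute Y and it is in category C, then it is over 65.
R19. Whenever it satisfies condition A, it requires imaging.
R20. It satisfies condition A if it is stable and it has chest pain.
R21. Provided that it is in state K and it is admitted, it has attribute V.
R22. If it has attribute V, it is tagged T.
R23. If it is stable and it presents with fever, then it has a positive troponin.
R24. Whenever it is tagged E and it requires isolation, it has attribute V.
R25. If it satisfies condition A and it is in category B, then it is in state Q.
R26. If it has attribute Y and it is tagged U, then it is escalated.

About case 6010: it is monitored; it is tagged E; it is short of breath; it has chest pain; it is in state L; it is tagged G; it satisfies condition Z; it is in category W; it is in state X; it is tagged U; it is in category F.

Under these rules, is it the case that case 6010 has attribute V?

Yes

By R1 (it is tagged U, it has chest pain, it satisfies condition Z): it is in category B.
By R7 (it is in category B, it has chest pain): it is admitted.
By R10 (it is tagged E, it is tagged U): it has attribute Y.
By R13 (it is in category F, it has chest pain): it is in category C.
By R15 (it is in category C, it is monitored): it is stable.
By R20 (it is stable, it has chest pain): it satisfies condition A.
By R26 (it has attribute Y, it is tagged U): it is escalated.
By R5 (it is escalated, it is admitted): it is tachycardic.
By R12 (it satisfies condition A, it is tachycardic): it meets criterion D.
By R4 (it meets criterion D): it has attribute V.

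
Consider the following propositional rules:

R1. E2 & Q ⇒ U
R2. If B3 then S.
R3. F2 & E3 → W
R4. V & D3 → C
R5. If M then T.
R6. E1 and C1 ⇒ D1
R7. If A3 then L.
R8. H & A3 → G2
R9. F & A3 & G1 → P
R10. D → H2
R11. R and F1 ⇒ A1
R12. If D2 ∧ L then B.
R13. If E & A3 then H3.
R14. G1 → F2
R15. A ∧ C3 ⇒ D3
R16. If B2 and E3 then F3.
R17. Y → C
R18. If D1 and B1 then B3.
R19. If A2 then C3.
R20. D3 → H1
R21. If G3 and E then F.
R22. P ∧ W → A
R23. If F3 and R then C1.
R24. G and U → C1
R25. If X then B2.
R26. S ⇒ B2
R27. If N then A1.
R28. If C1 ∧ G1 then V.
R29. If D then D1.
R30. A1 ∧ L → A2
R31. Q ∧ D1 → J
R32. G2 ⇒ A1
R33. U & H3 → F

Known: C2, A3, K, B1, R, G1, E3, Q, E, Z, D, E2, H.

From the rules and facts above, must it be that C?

Yes

U  (by R1: E2, Q)
L  (by R7: A3)
G2  (by R8: H, A3)
H3  (by R13: E, A3)
F2  (by R14: G1)
D1  (by R29: D)
A1  (by R32: G2)
F  (by R33: U, H3)
W  (by R3: F2, E3)
P  (by R9: F, A3, G1)
B3  (by R18: D1, B1)
A  (by R22: P, W)
A2  (by R30: A1, L)
S  (by R2: B3)
C3  (by R19: A2)
B2  (by R26: S)
D3  (by R15: A, C3)
F3  (by R16: B2, E3)
C1  (by R23: F3, R)
V  (by R28: C1, G1)
C  (by R4: V, D3)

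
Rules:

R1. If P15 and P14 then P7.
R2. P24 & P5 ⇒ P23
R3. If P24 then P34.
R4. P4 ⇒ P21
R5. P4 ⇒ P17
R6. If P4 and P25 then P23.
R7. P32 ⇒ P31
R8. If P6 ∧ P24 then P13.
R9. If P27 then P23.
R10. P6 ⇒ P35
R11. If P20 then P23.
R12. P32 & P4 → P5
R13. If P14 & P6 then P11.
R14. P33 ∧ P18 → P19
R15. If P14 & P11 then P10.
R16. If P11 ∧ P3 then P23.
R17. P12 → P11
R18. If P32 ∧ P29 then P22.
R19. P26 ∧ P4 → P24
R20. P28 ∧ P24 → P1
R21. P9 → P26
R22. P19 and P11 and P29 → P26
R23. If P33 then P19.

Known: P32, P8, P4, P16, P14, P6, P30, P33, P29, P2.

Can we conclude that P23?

Yes

P5  (by R12: P32, P4)
P11  (by R13: P14, P6)
P19  (by R23: P33)
P26  (by R22: P19, P11, P29)
P24  (by R19: P26, P4)
P23  (by R2: P24, P5)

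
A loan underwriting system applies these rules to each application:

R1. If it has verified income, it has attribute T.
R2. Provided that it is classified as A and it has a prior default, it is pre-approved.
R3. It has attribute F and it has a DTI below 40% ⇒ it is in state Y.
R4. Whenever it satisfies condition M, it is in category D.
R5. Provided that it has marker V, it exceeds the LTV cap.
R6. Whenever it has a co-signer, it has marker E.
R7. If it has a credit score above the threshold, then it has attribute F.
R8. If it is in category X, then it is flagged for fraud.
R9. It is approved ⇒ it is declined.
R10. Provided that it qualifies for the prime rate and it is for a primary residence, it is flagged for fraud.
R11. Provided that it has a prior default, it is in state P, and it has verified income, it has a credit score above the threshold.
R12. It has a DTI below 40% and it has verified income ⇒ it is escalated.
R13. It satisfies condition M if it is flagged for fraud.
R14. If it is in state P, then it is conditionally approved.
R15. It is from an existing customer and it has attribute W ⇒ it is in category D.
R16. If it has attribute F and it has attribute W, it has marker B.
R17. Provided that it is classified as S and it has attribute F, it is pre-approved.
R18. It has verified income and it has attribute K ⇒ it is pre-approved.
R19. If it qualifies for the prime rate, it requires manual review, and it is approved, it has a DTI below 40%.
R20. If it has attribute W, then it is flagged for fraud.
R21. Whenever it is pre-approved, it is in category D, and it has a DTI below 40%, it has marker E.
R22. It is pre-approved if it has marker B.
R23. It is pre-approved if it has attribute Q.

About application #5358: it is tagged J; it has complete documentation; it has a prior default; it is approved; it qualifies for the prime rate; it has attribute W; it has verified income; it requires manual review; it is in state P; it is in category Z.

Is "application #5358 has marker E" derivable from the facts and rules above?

Yes

By R11 (it has a prior default, it is in state P, it has verified income): it has a credit score above the threshold.
By R19 (it qualifies for the prime rate, it requires manual review, it is approved): it has a DTI below 40%.
By R20 (it has attribute W): it is flagged for fraud.
By R7 (it has a credit score above the threshold): it has attribute F.
By R13 (it is flagged for fraud): it satisfies condition M.
By R16 (it has attribute F, it has attribute W): it has marker B.
By R22 (it has marker B): it is pre-approved.
By R4 (it satisfies condition M): it is in category D.
By R21 (it is pre-approved, it is in category D, it has a DTI below 40%): it has marker E.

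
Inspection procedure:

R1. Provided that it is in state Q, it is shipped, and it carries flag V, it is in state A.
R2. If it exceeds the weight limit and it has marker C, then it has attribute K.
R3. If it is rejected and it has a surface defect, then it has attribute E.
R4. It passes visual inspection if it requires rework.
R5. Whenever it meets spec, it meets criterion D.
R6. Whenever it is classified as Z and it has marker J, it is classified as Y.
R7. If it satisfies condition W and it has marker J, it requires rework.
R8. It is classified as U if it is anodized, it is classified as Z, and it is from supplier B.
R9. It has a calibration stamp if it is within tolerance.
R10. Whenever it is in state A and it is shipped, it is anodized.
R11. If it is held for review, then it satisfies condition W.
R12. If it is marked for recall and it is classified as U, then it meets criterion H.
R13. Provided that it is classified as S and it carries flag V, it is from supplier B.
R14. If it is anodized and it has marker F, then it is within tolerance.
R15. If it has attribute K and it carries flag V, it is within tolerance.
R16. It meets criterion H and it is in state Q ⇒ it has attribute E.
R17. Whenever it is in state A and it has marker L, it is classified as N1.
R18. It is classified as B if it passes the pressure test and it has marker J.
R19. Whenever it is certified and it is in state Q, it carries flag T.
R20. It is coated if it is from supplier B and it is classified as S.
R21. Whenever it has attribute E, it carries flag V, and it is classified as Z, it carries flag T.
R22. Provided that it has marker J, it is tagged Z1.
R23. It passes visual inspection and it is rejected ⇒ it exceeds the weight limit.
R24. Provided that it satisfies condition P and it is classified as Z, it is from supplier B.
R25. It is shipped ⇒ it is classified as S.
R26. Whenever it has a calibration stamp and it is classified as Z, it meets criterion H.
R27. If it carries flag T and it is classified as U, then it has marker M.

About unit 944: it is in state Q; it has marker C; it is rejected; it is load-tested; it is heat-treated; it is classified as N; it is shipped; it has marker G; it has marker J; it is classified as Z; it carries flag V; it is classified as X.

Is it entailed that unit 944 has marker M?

No

Forward chaining from the given facts derives: is in state A, is classified as Y, is anodized, is tagged Z1, is classified as S, is from supplier B, is coated, is classified as U.
The only rule concluding "it has marker M" is R27, which needs "it carries flag T"; that is never established.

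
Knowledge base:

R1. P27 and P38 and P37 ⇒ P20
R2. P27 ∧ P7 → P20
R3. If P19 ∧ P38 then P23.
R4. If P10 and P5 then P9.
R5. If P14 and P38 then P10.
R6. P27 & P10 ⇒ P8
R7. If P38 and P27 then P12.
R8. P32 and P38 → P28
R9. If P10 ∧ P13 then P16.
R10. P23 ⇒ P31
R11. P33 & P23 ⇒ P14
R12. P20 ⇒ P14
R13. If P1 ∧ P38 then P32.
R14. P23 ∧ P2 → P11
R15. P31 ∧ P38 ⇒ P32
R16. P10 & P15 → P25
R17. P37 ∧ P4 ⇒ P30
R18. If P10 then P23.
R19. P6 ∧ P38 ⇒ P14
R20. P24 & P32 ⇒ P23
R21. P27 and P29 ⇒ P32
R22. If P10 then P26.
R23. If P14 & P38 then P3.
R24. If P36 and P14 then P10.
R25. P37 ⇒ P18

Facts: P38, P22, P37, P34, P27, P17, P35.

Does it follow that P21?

Forward chaining from the given facts derives: P20, P12, P14, P3, P18, P10, P8, P23, P26, P31, P32, P28.
No rule has P21 as its conclusion, and it is not among the given facts.

No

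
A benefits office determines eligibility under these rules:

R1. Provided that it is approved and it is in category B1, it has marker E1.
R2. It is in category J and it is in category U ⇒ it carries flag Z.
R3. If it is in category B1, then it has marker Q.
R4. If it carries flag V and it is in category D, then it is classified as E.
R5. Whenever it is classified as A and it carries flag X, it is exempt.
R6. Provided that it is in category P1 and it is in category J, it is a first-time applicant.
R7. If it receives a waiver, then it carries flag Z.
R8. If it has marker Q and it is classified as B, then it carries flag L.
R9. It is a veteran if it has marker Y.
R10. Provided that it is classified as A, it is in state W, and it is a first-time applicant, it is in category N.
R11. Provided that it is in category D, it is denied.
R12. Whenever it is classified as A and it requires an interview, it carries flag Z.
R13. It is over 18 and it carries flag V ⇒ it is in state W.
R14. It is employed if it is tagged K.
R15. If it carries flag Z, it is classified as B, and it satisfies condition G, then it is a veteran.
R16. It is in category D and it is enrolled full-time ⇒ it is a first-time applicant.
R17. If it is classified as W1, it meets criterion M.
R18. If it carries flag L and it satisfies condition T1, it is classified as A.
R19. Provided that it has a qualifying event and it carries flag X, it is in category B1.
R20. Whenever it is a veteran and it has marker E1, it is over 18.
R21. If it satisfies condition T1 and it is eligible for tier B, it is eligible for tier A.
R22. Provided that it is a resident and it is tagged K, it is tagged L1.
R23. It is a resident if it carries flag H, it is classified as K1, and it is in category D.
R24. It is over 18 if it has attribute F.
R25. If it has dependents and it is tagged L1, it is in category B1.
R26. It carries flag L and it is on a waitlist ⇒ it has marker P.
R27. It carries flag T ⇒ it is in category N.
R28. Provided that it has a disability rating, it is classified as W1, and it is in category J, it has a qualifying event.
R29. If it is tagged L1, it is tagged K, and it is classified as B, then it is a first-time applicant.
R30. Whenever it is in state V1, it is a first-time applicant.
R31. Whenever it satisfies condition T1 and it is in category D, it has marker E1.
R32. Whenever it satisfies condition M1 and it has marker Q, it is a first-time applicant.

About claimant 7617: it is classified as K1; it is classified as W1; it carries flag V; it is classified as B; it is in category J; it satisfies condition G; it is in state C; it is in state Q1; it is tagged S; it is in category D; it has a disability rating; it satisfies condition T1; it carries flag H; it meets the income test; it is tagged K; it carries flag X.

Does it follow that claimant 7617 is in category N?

No

Forward chaining from the given facts derives: is classified as E, is denied, is employed, meets criterion M, is a resident, has a qualifying event, has marker E1, is in category B1, is tagged L1, is a first-time applicant, has marker Q, carries flag L, is classified as A, is exempt.
Rules concluding "it is in category N": R10 needs "it is in state W"; R27 needs "it carries flag T" — none of these are established.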